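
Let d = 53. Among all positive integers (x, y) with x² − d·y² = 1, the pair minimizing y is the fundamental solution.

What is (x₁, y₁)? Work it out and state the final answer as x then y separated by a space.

√53 → a₀=7, period (3,1,1,3,14); ℓ=5 odd so k=9
a_0=7:  p_0=7·1+0=7,  q_0=7·0+1=1
…
a_5=14:  p_5=14·182+51=2599,  q_5=14·25+7=357
…
a_8=1:  p_8=1·10578+7979=18557,  q_8=1·1453+1096=2549
a_9=3:  p_9=3·18557+10578=66249,  q_9=3·2549+1453=9100
→ (66249, 9100).  Check: 66249²=4388930001, 53·9100²=4388930000, difference 1.

66249 9100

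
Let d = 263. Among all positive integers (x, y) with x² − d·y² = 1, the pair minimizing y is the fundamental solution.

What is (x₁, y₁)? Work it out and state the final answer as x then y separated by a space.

139128 8579

√263 → a₀=16, period (4,1,1,1,1,15,1,1,1,1,4,32); ℓ=12 even so k=11
k=0  a_k=16  p_k/q_k = 16/1
k=1  a_k=4  p_k/q_k = 65/4
k=2  a_k=1  p_k/q_k = 81/5
…
k=4  a_k=1  p_k/q_k = 227/14
k=5  a_k=1  p_k/q_k = 373/23
k=6  a_k=15  p_k/q_k = 5822/359
k=7  a_k=1  p_k/q_k = 6195/382
k=8  a_k=1  p_k/q_k = 12017/741
…
k=10  a_k=1  p_k/q_k = 30229/1864
k=11  a_k=4  p_k/q_k = 139128/8579
(x₁, y₁) = (139128, 8579);  139128² − 263·8579² = 1 ✓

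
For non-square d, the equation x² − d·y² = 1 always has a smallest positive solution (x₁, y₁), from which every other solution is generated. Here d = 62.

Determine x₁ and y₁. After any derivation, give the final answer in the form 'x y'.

63 8

√62 → a₀=7, period (1,6,1,14); ℓ=4 even so k=3
k=0  a_k=7  p_k/q_k = 7/1
…
k=2  a_k=6  p_k/q_k = 55/7
k=3  a_k=1  p_k/q_k = 63/8
(x₁, y₁) = (63, 8);  63² − 62·8² = 1 ✓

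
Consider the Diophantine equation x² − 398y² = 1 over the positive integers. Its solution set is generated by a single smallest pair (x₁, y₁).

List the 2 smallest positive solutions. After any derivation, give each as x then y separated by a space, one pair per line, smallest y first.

399 20
318401 15960

√398 → a₀=19, period (1,18,1,38); ℓ=4 even so k=3
i=0: a=19 ⇒ p=19, q=1
i=1: a=1 ⇒ p=20, q=1
i=2: a=18 ⇒ p=379, q=19
i=3: a=1 ⇒ p=399, q=20
fundamental: x₁=399, y₁=20  (since 159201 − 398·400 = 1)
n=2: (399,20)∘(399,20) = (399·399+398·20·20, 399·20+20·399) = (318401,15960)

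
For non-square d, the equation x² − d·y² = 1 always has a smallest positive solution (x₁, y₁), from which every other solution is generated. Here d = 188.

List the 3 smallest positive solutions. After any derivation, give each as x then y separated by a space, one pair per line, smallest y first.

4607 336
42448897 3095904
391124132351 28525659120

d=188: √d = [13; 1,2,2,6,2,2,1,26] (ℓ=8, even), read p_7/q_7
k=0  a_k=13  p_k/q_k = 13/1
k=1  a_k=1  p_k/q_k = 14/1
…
k=5  a_k=2  p_k/q_k = 1330/97
k=6  a_k=2  p_k/q_k = 3277/239
k=7  a_k=1  p_k/q_k = 4607/336
→ (4607, 336).  Check: 4607²=21224449, 188·336²=21224448, difference 1.
(4607+336√188)^2 = 42448897 + 3095904√188
(4607+336√188)^3 = 391124132351 + 28525659120√188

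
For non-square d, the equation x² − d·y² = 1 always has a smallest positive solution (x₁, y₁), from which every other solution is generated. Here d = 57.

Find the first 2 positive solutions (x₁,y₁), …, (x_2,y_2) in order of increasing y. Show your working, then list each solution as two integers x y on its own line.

151 20
45601 6040

[7; 1,1,4,1,1,14] for √57; ℓ=6 ⇒ convergent index 5
k=0  a_k=7  p_k/q_k = 7/1
…
k=2  a_k=1  p_k/q_k = 15/2
k=3  a_k=4  p_k/q_k = 68/9
k=4  a_k=1  p_k/q_k = 83/11
k=5  a_k=1  p_k/q_k = 151/20
→ (151, 20).  Check: 151²=22801, 57·20²=22800, difference 1.
(151+20√57)^2 = 45601 + 6040√57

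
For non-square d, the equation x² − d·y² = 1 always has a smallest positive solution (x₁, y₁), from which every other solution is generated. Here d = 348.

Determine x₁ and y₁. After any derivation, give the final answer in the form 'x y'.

[18; 1,1,1,8,1,1,1,36] for √348; ℓ=8 ⇒ convergent index 7
k=0  a_k=18  p_k/q_k = 18/1
k=1  a_k=1  p_k/q_k = 19/1
k=2  a_k=1  p_k/q_k = 37/2
k=3  a_k=1  p_k/q_k = 56/3
k=4  a_k=8  p_k/q_k = 485/26
…
k=6  a_k=1  p_k/q_k = 1026/55
k=7  a_k=1  p_k/q_k = 1567/84
fundamental: x₁=1567, y₁=84  (since 2455489 − 348·7056 = 1)

1567 84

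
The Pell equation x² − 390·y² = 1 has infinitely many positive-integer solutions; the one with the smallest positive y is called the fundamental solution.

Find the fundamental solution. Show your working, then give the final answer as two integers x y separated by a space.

√390 = [19; 1,2,1,38, …], period ℓ=4 (even) → k=3
a_0=19:  p_0=19·1+0=19,  q_0=19·0+1=1
a_1=1:  p_1=1·19+1=20,  q_1=1·1+0=1
a_2=2:  p_2=2·20+19=59,  q_2=2·1+1=3
a_3=1:  p_3=1·59+20=79,  q_3=1·3+1=4
→ (79, 4).  Check: 79²=6241, 390·4²=6240, difference 1.

79 4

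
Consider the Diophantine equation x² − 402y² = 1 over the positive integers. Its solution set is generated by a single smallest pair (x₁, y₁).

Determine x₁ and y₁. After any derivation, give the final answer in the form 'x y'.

401 20

√402 = [20; 20,40, …], period ℓ=2 (even) → k=1
i=0: a=20 ⇒ p=20, q=1
i=1: a=20 ⇒ p=401, q=20
(x₁, y₁) = (401, 20);  401² − 402·20² = 1 ✓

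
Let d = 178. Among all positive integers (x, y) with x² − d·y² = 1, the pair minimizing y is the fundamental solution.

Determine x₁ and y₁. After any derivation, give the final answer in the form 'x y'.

1601 120

√178 → a₀=13, period (2,1,12,1,2,26); ℓ=6 even so k=5
a_0=13:  p_0=13·1+0=13,  q_0=13·0+1=1
a_1=2:  p_1=2·13+1=27,  q_1=2·1+0=2
a_2=1:  p_2=1·27+13=40,  q_2=1·2+1=3
a_3=12:  p_3=12·40+27=507,  q_3=12·3+2=38
a_4=1:  p_4=1·507+40=547,  q_4=1·38+3=41
a_5=2:  p_5=2·547+507=1601,  q_5=2·41+38=120
fundamental: x₁=1601, y₁=120  (since 2563201 − 178·14400 = 1)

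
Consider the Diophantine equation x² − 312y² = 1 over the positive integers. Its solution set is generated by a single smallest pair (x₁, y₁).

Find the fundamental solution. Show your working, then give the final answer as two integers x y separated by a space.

53 3

√312 = [17; 1,1,1,34, …], period ℓ=4 (even) → k=3
a_0=17:  p_0=17·1+0=17,  q_0=17·0+1=1
…
a_2=1:  p_2=1·18+17=35,  q_2=1·1+1=2
a_3=1:  p_3=1·35+18=53,  q_3=1·2+1=3
fundamental: x₁=53, y₁=3  (since 2809 − 312·9 = 1)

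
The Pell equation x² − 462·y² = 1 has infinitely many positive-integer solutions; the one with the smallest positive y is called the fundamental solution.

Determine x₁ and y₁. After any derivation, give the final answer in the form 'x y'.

d=462: √d = [21; 2,42] (ℓ=2, even), read p_1/q_1
step 0: (21, 1)  from 21·(1,0) + (0,1)
step 1: (43, 2)  from 2·(21,1) + (1,0)
→ (43, 2).  Check: 43²=1849, 462·2²=1848, difference 1.

43 2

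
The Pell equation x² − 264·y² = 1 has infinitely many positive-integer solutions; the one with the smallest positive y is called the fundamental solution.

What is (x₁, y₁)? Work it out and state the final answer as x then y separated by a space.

√264 = [16; 4,32, …], period ℓ=2 (even) → k=1
a_0=16:  p_0=16·1+0=16,  q_0=16·0+1=1
a_1=4:  p_1=4·16+1=65,  q_1=4·1+0=4
fundamental: x₁=65, y₁=4  (since 4225 − 264·16 = 1)

65 4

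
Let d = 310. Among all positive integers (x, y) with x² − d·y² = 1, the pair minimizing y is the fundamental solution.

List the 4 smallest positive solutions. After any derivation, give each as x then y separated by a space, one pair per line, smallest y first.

848719 48204
1440647881921 81823301352
2445410459391369679 138889981000287972
4150932639366927117300481 235757131569084991314384

[17; 1,1,1,1,5,…,1,1,34] for √310; ℓ=16 ⇒ convergent index 15
step 0: (17, 1)  from 17·(1,0) + (0,1)
…
step 5: (493, 28)  from 5·(88,5) + (53,3)
…
step 7: (2060, 117)  from 1·(1567,89) + (493,28)
…
step 9: (7747, 440)  from 1·(5687,323) + (2060,117)
step 10: (28928, 1643)  from 3·(7747,440) + (5687,323)
…
step 13: (333702, 18953)  from 1·(181315,10298) + (152387,8655)
step 14: (515017, 29251)  from 1·(333702,18953) + (181315,10298)
step 15: (848719, 48204)  from 1·(515017,29251) + (333702,18953)
(x₁, y₁) = (848719, 48204);  848719² − 310·48204² = 1 ✓
(x_2, y_2) = (848719·848719 + 310·48204·48204, 848719·48204 + 48204·848719) = (1440647881921, 81823301352)
(x_3, y_3) = (848719·1440647881921 + 310·48204·81823301352, 848719·81823301352 + 48204·1440647881921) = (2445410459391369679, 138889981000287972)
(x_4, y_4) = (848719·2445410459391369679 + 310·48204·138889981000287972, 848719·138889981000287972 + 48204·2445410459391369679) = (4150932639366927117300481, 235757131569084991314384)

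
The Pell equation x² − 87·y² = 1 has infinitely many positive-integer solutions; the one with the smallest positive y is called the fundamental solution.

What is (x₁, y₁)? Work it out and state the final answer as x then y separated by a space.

√87 = [9; 3,18, …], period ℓ=2 (even) → k=1
a_0=9:  p_0=9·1+0=9,  q_0=9·0+1=1
a_1=3:  p_1=3·9+1=28,  q_1=3·1+0=3
fundamental: x₁=28, y₁=3  (since 784 − 87·9 = 1)

28 3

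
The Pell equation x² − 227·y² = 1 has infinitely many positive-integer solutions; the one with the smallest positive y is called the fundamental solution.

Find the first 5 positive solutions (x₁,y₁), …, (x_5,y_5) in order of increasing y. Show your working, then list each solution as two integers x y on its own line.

√227 = [15; 15,30, …], period ℓ=2 (even) → k=1
a_0=15:  p_0=15·1+0=15,  q_0=15·0+1=1
a_1=15:  p_1=15·15+1=226,  q_1=15·1+0=15
(x₁, y₁) = (226, 15);  226² − 227·15² = 1 ✓
n=2: (226,15)∘(226,15) = (226·226+227·15·15, 226·15+15·226) = (102151,6780)
n=3: (102151,6780)∘(226,15) = (226·102151+227·15·6780, 226·6780+15·102151) = (46172026,3064545)
n=4: (46172026,3064545)∘(226,15) = (226·46172026+227·15·3064545, 226·3064545+15·46172026) = (20869653601,1385167560)
n=5: (20869653601,1385167560)∘(226,15) = (226·20869653601+227·15·1385167560, 226·1385167560+15·20869653601) = (9433037255626,626092672575)

226 15
102151 6780
46172026 3064545
20869653601 1385167560
9433037255626 626092672575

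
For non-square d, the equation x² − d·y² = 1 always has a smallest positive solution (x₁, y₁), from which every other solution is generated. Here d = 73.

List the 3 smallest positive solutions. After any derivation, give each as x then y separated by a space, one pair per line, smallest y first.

√73 = [8; 1,1,5,5,1,1,16, …], period ℓ=7 (odd) → k=13
a_0=8:  p_0=8·1+0=8,  q_0=8·0+1=1
…
a_3=5:  p_3=5·17+9=94,  q_3=5·2+1=11
…
a_5=1:  p_5=1·487+94=581,  q_5=1·57+11=68
…
a_7=16:  p_7=16·1068+581=17669,  q_7=16·125+68=2068
…
a_10=5:  p_10=5·36406+18737=200767,  q_10=5·4261+2193=23498
…
a_12=1:  p_12=1·1040241+200767=1241008,  q_12=1·121751+23498=145249
a_13=1:  p_13=1·1241008+1040241=2281249,  q_13=1·145249+121751=267000
(x₁, y₁) = (2281249, 267000);  2281249² − 73·267000² = 1 ✓
(2281249+267000√73)^2 = 10408194000001 + 1218186966000√73
(2281249+267000√73)^3 = 47487364308614281249 + 5557975596000801000√73

2281249 267000
10408194000001 1218186966000
47487364308614281249 5557975596000801000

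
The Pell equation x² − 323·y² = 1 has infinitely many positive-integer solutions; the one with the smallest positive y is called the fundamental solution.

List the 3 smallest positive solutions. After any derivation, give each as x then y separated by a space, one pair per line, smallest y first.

[17; 1,34] for √323; ℓ=2 ⇒ convergent index 1
i=0: a=17 ⇒ p=17, q=1
i=1: a=1 ⇒ p=18, q=1
fundamental: x₁=18, y₁=1  (since 324 − 323·1 = 1)
n=2: (18,1)∘(18,1) = (18·18+323·1·1, 18·1+1·18) = (647,36)
n=3: (647,36)∘(18,1) = (18·647+323·1·36, 18·36+1·647) = (23274,1295)

18 1
647 36
23274 1295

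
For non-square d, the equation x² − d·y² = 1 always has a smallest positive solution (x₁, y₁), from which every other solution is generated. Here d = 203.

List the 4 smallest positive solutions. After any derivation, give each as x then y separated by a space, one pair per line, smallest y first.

√203 → a₀=14, period (4,28); ℓ=2 even so k=1
i=0: a=14 ⇒ p=14, q=1
i=1: a=4 ⇒ p=57, q=4
(x₁, y₁) = (57, 4);  57² − 203·4² = 1 ✓
(x_2, y_2) = (57·57 + 203·4·4, 57·4 + 4·57) = (6497, 456)
(x_3, y_3) = (57·6497 + 203·4·456, 57·456 + 4·6497) = (740601, 51980)
(x_4, y_4) = (57·740601 + 203·4·51980, 57·51980 + 4·740601) = (84422017, 5925264)

57 4
6497 456
740601 51980
84422017 5925264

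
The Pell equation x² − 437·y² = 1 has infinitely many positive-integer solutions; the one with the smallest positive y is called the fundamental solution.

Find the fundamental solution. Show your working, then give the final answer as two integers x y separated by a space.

√437 → a₀=20, period (1,9,2,9,1,40); ℓ=6 even so k=5
step 0: (20, 1)  from 20·(1,0) + (0,1)
step 1: (21, 1)  from 1·(20,1) + (1,0)
step 2: (209, 10)  from 9·(21,1) + (20,1)
step 3: (439, 21)  from 2·(209,10) + (21,1)
step 4: (4160, 199)  from 9·(439,21) + (209,10)
step 5: (4599, 220)  from 1·(4160,199) + (439,21)
fundamental: x₁=4599, y₁=220  (since 21150801 − 437·48400 = 1)

4599 220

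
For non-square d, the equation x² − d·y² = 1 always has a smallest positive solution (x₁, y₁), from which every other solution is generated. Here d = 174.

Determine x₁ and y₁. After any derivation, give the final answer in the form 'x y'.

1451 110

[13; 5,4,5,26] for √174; ℓ=4 ⇒ convergent index 3
k=0  a_k=13  p_k/q_k = 13/1
…
k=2  a_k=4  p_k/q_k = 277/21
k=3  a_k=5  p_k/q_k = 1451/110
→ (1451, 110).  Check: 1451²=2105401, 174·110²=2105400, difference 1.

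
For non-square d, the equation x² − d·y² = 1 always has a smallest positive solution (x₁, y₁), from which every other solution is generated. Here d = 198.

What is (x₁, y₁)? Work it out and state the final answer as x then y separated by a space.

√198 = [14; 14,28, …], period ℓ=2 (even) → k=1
i=0: a=14 ⇒ p=14, q=1
i=1: a=14 ⇒ p=197, q=14
fundamental: x₁=197, y₁=14  (since 38809 − 198·196 = 1)

197 14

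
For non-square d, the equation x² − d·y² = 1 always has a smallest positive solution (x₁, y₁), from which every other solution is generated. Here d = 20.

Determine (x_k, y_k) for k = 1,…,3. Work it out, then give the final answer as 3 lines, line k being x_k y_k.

d=20: √d = [4; 2,8] (ℓ=2, even), read p_1/q_1
i=0: a=4 ⇒ p=4, q=1
i=1: a=2 ⇒ p=9, q=2
(x₁, y₁) = (9, 2);  9² − 20·2² = 1 ✓
(x_2, y_2) = (9·9 + 20·2·2, 9·2 + 2·9) = (161, 36)
(x_3, y_3) = (9·161 + 20·2·36, 9·36 + 2·161) = (2889, 646)

9 2
161 36
2889 646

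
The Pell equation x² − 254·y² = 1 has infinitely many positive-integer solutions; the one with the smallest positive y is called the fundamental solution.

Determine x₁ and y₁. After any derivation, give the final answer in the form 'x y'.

255 16

[15; 1,14,1,30] for √254; ℓ=4 ⇒ convergent index 3
i=0: a=15 ⇒ p=15, q=1
i=1: a=1 ⇒ p=16, q=1
i=2: a=14 ⇒ p=239, q=15
i=3: a=1 ⇒ p=255, q=16
fundamental: x₁=255, y₁=16  (since 65025 − 254·256 = 1)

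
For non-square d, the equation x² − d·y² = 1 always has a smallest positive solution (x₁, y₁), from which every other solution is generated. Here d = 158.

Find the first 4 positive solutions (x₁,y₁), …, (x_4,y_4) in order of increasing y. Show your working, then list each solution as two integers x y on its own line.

7743 616
119908097 9539376
1856896782399 147726776120
28755903452322817 2287696845454944

[12; 1,1,3,12,3,1,1,24] for √158; ℓ=8 ⇒ convergent index 7
a_0=12:  p_0=12·1+0=12,  q_0=12·0+1=1
…
a_2=1:  p_2=1·13+12=25,  q_2=1·1+1=2
…
a_6=1:  p_6=1·3331+1081=4412,  q_6=1·265+86=351
a_7=1:  p_7=1·4412+3331=7743,  q_7=1·351+265=616
→ (7743, 616).  Check: 7743²=59954049, 158·616²=59954048, difference 1.
n=2: (7743,616)∘(7743,616) = (7743·7743+158·616·616, 7743·616+616·7743) = (119908097,9539376)
n=3: (119908097,9539376)∘(7743,616) = (7743·119908097+158·616·9539376, 7743·9539376+616·119908097) = (1856896782399,147726776120)
n=4: (1856896782399,147726776120)∘(7743,616) = (7743·1856896782399+158·616·147726776120, 7743·147726776120+616·1856896782399) = (28755903452322817,2287696845454944)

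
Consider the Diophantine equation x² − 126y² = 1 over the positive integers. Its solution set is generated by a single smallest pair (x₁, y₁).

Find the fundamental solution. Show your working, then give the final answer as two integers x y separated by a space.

√126 = [11; 4,2,4,22, …], period ℓ=4 (even) → k=3
k=0  a_k=11  p_k/q_k = 11/1
k=1  a_k=4  p_k/q_k = 45/4
k=2  a_k=2  p_k/q_k = 101/9
k=3  a_k=4  p_k/q_k = 449/40
fundamental: x₁=449, y₁=40  (since 201601 − 126·1600 = 1)

449 40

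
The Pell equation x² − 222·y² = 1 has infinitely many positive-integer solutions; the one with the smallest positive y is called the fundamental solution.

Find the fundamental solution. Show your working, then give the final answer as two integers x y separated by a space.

149 10

√222 → a₀=14, period (1,8,1,28); ℓ=4 even so k=3
k=0  a_k=14  p_k/q_k = 14/1
…
k=2  a_k=8  p_k/q_k = 134/9
k=3  a_k=1  p_k/q_k = 149/10
→ (149, 10).  Check: 149²=22201, 222·10²=22200, difference 1.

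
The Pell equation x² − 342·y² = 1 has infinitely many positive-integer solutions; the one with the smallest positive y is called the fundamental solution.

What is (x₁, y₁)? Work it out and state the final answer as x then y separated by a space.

√342 → a₀=18, period (2,36); ℓ=2 even so k=1
step 0: (18, 1)  from 18·(1,0) + (0,1)
step 1: (37, 2)  from 2·(18,1) + (1,0)
(x₁, y₁) = (37, 2);  37² − 342·2² = 1 ✓

37 2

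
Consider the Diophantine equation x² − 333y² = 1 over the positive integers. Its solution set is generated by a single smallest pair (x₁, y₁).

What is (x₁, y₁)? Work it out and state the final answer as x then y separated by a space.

73 4

d=333: √d = [18; 4,36] (ℓ=2, even), read p_1/q_1
a_0=18:  p_0=18·1+0=18,  q_0=18·0+1=1
a_1=4:  p_1=4·18+1=73,  q_1=4·1+0=4
→ (73, 4).  Check: 73²=5329, 333·4²=5328, difference 1.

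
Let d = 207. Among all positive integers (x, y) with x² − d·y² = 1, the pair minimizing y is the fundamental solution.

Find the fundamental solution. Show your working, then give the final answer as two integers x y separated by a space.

1151 80

√207 → a₀=14, period (2,1,1,2,1,1,2,28); ℓ=8 even so k=7
a_0=14:  p_0=14·1+0=14,  q_0=14·0+1=1
a_1=2:  p_1=2·14+1=29,  q_1=2·1+0=2
…
a_5=1:  p_5=1·187+72=259,  q_5=1·13+5=18
a_6=1:  p_6=1·259+187=446,  q_6=1·18+13=31
a_7=2:  p_7=2·446+259=1151,  q_7=2·31+18=80
(x₁, y₁) = (1151, 80);  1151² − 207·80² = 1 ✓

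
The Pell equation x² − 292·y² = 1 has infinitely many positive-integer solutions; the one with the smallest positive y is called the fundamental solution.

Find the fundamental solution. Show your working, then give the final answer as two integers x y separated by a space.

2281249 133500

d=292: √d = [17; 11,2,1,3,8,3,1,2,11,34] (ℓ=10, even), read p_9/q_9
step 0: (17, 1)  from 17·(1,0) + (0,1)
step 1: (188, 11)  from 11·(17,1) + (1,0)
…
step 4: (2136, 125)  from 3·(581,34) + (393,23)
step 5: (17669, 1034)  from 8·(2136,125) + (581,34)
step 6: (55143, 3227)  from 3·(17669,1034) + (2136,125)
step 7: (72812, 4261)  from 1·(55143,3227) + (17669,1034)
step 8: (200767, 11749)  from 2·(72812,4261) + (55143,3227)
step 9: (2281249, 133500)  from 11·(200767,11749) + (72812,4261)
fundamental: x₁=2281249, y₁=133500  (since 5204097000001 − 292·17822250000 = 1)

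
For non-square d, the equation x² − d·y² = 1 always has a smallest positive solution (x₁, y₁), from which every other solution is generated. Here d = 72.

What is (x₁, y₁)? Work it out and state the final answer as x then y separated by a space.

d=72: √d = [8; 2,16] (ℓ=2, even), read p_1/q_1
step 0: (8, 1)  from 8·(1,0) + (0,1)
step 1: (17, 2)  from 2·(8,1) + (1,0)
(x₁, y₁) = (17, 2);  17² − 72·2² = 1 ✓

17 2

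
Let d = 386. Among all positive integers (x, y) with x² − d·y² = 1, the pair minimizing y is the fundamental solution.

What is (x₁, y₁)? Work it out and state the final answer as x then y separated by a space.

111555 5678

√386 → a₀=19, period (1,1,1,4,1,18,1,4,1,1,1,38); ℓ=12 even so k=11
k=0  a_k=19  p_k/q_k = 19/1
k=1  a_k=1  p_k/q_k = 20/1
k=2  a_k=1  p_k/q_k = 39/2
…
k=4  a_k=4  p_k/q_k = 275/14
k=5  a_k=1  p_k/q_k = 334/17
k=6  a_k=18  p_k/q_k = 6287/320
k=7  a_k=1  p_k/q_k = 6621/337
…
k=9  a_k=1  p_k/q_k = 39392/2005
k=10  a_k=1  p_k/q_k = 72163/3673
k=11  a_k=1  p_k/q_k = 111555/5678
→ (111555, 5678).  Check: 111555²=12444518025, 386·5678²=12444518024, difference 1.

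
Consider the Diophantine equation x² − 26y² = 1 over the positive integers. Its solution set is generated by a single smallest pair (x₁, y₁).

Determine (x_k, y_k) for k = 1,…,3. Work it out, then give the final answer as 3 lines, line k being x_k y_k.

51 10
5201 1020
530451 104030

√26 = [5; 10, …], period ℓ=1 (odd) → k=1
i=0: a=5 ⇒ p=5, q=1
i=1: a=10 ⇒ p=51, q=10
→ (51, 10).  Check: 51²=2601, 26·10²=2600, difference 1.
(x_2, y_2) = (51·51 + 26·10·10, 51·10 + 10·51) = (5201, 1020)
(x_3, y_3) = (51·5201 + 26·10·1020, 51·1020 + 10·5201) = (530451, 104030)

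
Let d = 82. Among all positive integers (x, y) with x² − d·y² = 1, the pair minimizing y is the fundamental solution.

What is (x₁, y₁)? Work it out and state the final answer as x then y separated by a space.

163 18

√82 = [9; 18, …], period ℓ=1 (odd) → k=1
a_0=9:  p_0=9·1+0=9,  q_0=9·0+1=1
a_1=18:  p_1=18·9+1=163,  q_1=18·1+0=18
(x₁, y₁) = (163, 18);  163² − 82·18² = 1 ✓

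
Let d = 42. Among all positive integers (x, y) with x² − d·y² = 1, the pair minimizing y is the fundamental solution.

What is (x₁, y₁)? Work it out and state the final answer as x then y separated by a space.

13 2

[6; 2,12] for √42; ℓ=2 ⇒ convergent index 1
i=0: a=6 ⇒ p=6, q=1
i=1: a=2 ⇒ p=13, q=2
→ (13, 2).  Check: 13²=169, 42·2²=168, difference 1.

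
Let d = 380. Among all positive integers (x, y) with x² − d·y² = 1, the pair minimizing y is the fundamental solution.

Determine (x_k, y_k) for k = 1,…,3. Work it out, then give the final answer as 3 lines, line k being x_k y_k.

d=380: √d = [19; 2,38] (ℓ=2, even), read p_1/q_1
i=0: a=19 ⇒ p=19, q=1
i=1: a=2 ⇒ p=39, q=2
→ (39, 2).  Check: 39²=1521, 380·2²=1520, difference 1.
k=2:  x_2 = 39·39+380·2·2 = 3041,  y_2 = 39·2+2·39 = 156
k=3:  x_3 = 39·3041+380·2·156 = 237159,  y_3 = 39·156+2·3041 = 12166

39 2
3041 156
237159 12166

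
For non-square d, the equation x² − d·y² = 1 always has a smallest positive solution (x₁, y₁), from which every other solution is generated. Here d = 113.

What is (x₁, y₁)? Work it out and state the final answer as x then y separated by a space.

[10; 1,1,1,2,2,1,1,1,20] for √113; ℓ=9 ⇒ convergent index 17
k=0  a_k=10  p_k/q_k = 10/1
…
k=5  a_k=2  p_k/q_k = 202/19
…
k=7  a_k=1  p_k/q_k = 489/46
k=8  a_k=1  p_k/q_k = 776/73
k=9  a_k=20  p_k/q_k = 16009/1506
k=10  a_k=1  p_k/q_k = 16785/1579
k=11  a_k=1  p_k/q_k = 32794/3085
k=12  a_k=1  p_k/q_k = 49579/4664
…
k=16  a_k=1  p_k/q_k = 758918/71393
k=17  a_k=1  p_k/q_k = 1204353/113296
(x₁, y₁) = (1204353, 113296);  1204353² − 113·113296² = 1 ✓

1204353 113296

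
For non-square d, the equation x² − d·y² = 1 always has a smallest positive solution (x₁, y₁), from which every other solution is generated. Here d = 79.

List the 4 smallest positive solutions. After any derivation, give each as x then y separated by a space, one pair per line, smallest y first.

80 9
12799 1440
2047760 230391
327628801 36861120

√79 = [8; 1,7,1,16, …], period ℓ=4 (even) → k=3
step 0: (8, 1)  from 8·(1,0) + (0,1)
step 1: (9, 1)  from 1·(8,1) + (1,0)
step 2: (71, 8)  from 7·(9,1) + (8,1)
step 3: (80, 9)  from 1·(71,8) + (9,1)
fundamental: x₁=80, y₁=9  (since 6400 − 79·81 = 1)
n=2: (80,9)∘(80,9) = (80·80+79·9·9, 80·9+9·80) = (12799,1440)
n=3: (12799,1440)∘(80,9) = (80·12799+79·9·1440, 80·1440+9·12799) = (2047760,230391)
n=4: (2047760,230391)∘(80,9) = (80·2047760+79·9·230391, 80·230391+9·2047760) = (327628801,36861120)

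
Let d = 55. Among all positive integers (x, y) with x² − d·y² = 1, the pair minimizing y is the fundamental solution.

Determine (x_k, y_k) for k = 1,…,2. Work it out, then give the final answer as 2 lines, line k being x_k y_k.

[7; 2,2,2,14] for √55; ℓ=4 ⇒ convergent index 3
step 0: (7, 1)  from 7·(1,0) + (0,1)
step 1: (15, 2)  from 2·(7,1) + (1,0)
step 2: (37, 5)  from 2·(15,2) + (7,1)
step 3: (89, 12)  from 2·(37,5) + (15,2)
→ (89, 12).  Check: 89²=7921, 55·12²=7920, difference 1.
(89+12√55)^2 = 15841 + 2136√55

89 12
15841 2136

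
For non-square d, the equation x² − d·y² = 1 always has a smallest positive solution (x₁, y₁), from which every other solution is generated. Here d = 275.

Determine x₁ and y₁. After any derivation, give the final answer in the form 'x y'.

199 12

d=275: √d = [16; 1,1,2,1,1,32] (ℓ=6, even), read p_5/q_5
step 0: (16, 1)  from 16·(1,0) + (0,1)
…
step 2: (33, 2)  from 1·(17,1) + (16,1)
…
step 4: (116, 7)  from 1·(83,5) + (33,2)
step 5: (199, 12)  from 1·(116,7) + (83,5)
(x₁, y₁) = (199, 12);  199² − 275·12² = 1 ✓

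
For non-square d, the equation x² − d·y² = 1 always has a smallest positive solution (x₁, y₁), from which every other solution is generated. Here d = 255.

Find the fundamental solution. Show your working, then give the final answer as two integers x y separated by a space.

16 1

d=255: √d = [15; 1,30] (ℓ=2, even), read p_1/q_1
k=0  a_k=15  p_k/q_k = 15/1
k=1  a_k=1  p_k/q_k = 16/1
→ (16, 1).  Check: 16²=256, 255·1²=255, difference 1.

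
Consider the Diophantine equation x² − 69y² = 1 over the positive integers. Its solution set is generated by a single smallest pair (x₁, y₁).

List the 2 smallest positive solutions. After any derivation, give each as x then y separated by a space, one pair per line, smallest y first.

7775 936
120901249 14554800

√69 → a₀=8, period (3,3,1,4,1,3,3,16); ℓ=8 even so k=7
step 0: (8, 1)  from 8·(1,0) + (0,1)
…
step 2: (83, 10)  from 3·(25,3) + (8,1)
step 3: (108, 13)  from 1·(83,10) + (25,3)
step 4: (515, 62)  from 4·(108,13) + (83,10)
step 5: (623, 75)  from 1·(515,62) + (108,13)
step 6: (2384, 287)  from 3·(623,75) + (515,62)
step 7: (7775, 936)  from 3·(2384,287) + (623,75)
fundamental: x₁=7775, y₁=936  (since 60450625 − 69·876096 = 1)
(x_2, y_2) = (7775·7775 + 69·936·936, 7775·936 + 936·7775) = (120901249, 14554800)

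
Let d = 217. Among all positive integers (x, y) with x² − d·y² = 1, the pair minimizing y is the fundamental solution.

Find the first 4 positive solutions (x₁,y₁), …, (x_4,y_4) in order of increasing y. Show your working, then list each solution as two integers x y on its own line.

[14; 1,2,1,2,1,…,2,1,28] for √217; ℓ=16 ⇒ convergent index 15
i=0: a=14 ⇒ p=14, q=1
i=1: a=1 ⇒ p=15, q=1
i=2: a=2 ⇒ p=44, q=3
i=3: a=1 ⇒ p=59, q=4
i=4: a=2 ⇒ p=162, q=11
i=5: a=1 ⇒ p=221, q=15
…
i=7: a=9 ⇒ p=3668, q=249
i=8: a=4 ⇒ p=15055, q=1022
…
i=10: a=1 ⇒ p=154218, q=10469
i=11: a=1 ⇒ p=293381, q=19916
i=12: a=2 ⇒ p=740980, q=50301
i=13: a=1 ⇒ p=1034361, q=70217
i=14: a=2 ⇒ p=2809702, q=190735
i=15: a=1 ⇒ p=3844063, q=260952
(x₁, y₁) = (3844063, 260952);  3844063² − 217·260952² = 1 ✓
k=2:  x_2 = 3844063·3844063+217·260952·260952 = 29553640695937,  y_2 = 3844063·260952+260952·3844063 = 2006231855952
k=3:  x_3 = 3844063·29553640695937+217·260952·2006231855952 = 227212113429087499999,  y_3 = 3844063·2006231855952+260952·29553640695937 = 15424163293772565000
k=4:  x_4 = 3844063·227212113429087499999+217·260952·15424163293772565000 = 1746835356769087211376615937,  y_4 = 3844063·15424163293772565000+260952·227212113429087499999 = 118582910847096488831334048

3844063 260952
29553640695937 2006231855952
227212113429087499999 15424163293772565000
1746835356769087211376615937 118582910847096488831334048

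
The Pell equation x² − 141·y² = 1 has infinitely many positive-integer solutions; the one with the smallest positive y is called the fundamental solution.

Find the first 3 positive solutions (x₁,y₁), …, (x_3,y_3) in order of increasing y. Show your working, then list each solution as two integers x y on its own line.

√141 = [11; 1,6,1,22, …], period ℓ=4 (even) → k=3
a_0=11:  p_0=11·1+0=11,  q_0=11·0+1=1
a_1=1:  p_1=1·11+1=12,  q_1=1·1+0=1
a_2=6:  p_2=6·12+11=83,  q_2=6·1+1=7
a_3=1:  p_3=1·83+12=95,  q_3=1·7+1=8
(x₁, y₁) = (95, 8);  95² − 141·8² = 1 ✓
(x_2, y_2) = (95·95 + 141·8·8, 95·8 + 8·95) = (18049, 1520)
(x_3, y_3) = (95·18049 + 141·8·1520, 95·1520 + 8·18049) = (3429215, 288792)

95 8
18049 1520
3429215 288792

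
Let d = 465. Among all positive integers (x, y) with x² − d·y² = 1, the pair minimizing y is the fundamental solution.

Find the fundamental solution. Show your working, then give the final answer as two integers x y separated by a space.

√465 = [21; 1,1,3,2,2,2,3,1,1,42, …], period ℓ=10 (even) → k=9
k=0  a_k=21  p_k/q_k = 21/1
…
k=2  a_k=1  p_k/q_k = 43/2
k=3  a_k=3  p_k/q_k = 151/7
…
k=5  a_k=2  p_k/q_k = 841/39
k=6  a_k=2  p_k/q_k = 2027/94
k=7  a_k=3  p_k/q_k = 6922/321
k=8  a_k=1  p_k/q_k = 8949/415
k=9  a_k=1  p_k/q_k = 15871/736
(x₁, y₁) = (15871, 736);  15871² − 465·736² = 1 ✓

15871 736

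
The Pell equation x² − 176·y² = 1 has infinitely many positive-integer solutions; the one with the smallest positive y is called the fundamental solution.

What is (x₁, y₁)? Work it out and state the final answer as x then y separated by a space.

d=176: √d = [13; 3,1,3,26] (ℓ=4, even), read p_3/q_3
i=0: a=13 ⇒ p=13, q=1
…
i=2: a=1 ⇒ p=53, q=4
i=3: a=3 ⇒ p=199, q=15
→ (199, 15).  Check: 199²=39601, 176·15²=39600, difference 1.

199 15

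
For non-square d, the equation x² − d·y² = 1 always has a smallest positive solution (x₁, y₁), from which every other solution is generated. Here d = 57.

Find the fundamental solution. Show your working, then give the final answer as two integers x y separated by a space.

[7; 1,1,4,1,1,14] for √57; ℓ=6 ⇒ convergent index 5
a_0=7:  p_0=7·1+0=7,  q_0=7·0+1=1
…
a_2=1:  p_2=1·8+7=15,  q_2=1·1+1=2
…
a_4=1:  p_4=1·68+15=83,  q_4=1·9+2=11
a_5=1:  p_5=1·83+68=151,  q_5=1·11+9=20
→ (151, 20).  Check: 151²=22801, 57·20²=22800, difference 1.

151 20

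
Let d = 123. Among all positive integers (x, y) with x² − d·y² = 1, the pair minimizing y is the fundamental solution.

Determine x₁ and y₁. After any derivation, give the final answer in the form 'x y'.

√123 = [11; 11,22, …], period ℓ=2 (even) → k=1
k=0  a_k=11  p_k/q_k = 11/1
k=1  a_k=11  p_k/q_k = 122/11
→ (122, 11).  Check: 122²=14884, 123·11²=14883, difference 1.

122 11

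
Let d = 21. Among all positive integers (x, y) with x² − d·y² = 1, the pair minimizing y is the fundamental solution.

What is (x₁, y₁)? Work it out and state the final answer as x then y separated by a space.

55 12

d=21: √d = [4; 1,1,2,1,1,8] (ℓ=6, even), read p_5/q_5
k=0  a_k=4  p_k/q_k = 4/1
k=1  a_k=1  p_k/q_k = 5/1
…
k=4  a_k=1  p_k/q_k = 32/7
k=5  a_k=1  p_k/q_k = 55/12
fundamental: x₁=55, y₁=12  (since 3025 − 21·144 = 1)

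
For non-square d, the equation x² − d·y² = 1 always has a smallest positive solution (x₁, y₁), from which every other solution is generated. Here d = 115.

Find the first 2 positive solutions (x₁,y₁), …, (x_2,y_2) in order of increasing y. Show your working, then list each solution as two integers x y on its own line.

1126 105
2535751 236460

√115 = [10; 1,2,1,1,1,1,1,2,1,20, …], period ℓ=10 (even) → k=9
a_0=10:  p_0=10·1+0=10,  q_0=10·0+1=1
…
a_6=1:  p_6=1·118+75=193,  q_6=1·11+7=18
a_7=1:  p_7=1·193+118=311,  q_7=1·18+11=29
a_8=2:  p_8=2·311+193=815,  q_8=2·29+18=76
a_9=1:  p_9=1·815+311=1126,  q_9=1·76+29=105
(x₁, y₁) = (1126, 105);  1126² − 115·105² = 1 ✓
k=2:  x_2 = 1126·1126+115·105·105 = 2535751,  y_2 = 1126·105+105·1126 = 236460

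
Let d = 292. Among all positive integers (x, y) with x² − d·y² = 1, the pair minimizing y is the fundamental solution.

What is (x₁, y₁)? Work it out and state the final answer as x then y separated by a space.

√292 → a₀=17, period (11,2,1,3,8,3,1,2,11,34); ℓ=10 even so k=9
a_0=17:  p_0=17·1+0=17,  q_0=17·0+1=1
a_1=11:  p_1=11·17+1=188,  q_1=11·1+0=11
a_2=2:  p_2=2·188+17=393,  q_2=2·11+1=23
a_3=1:  p_3=1·393+188=581,  q_3=1·23+11=34
…
a_5=8:  p_5=8·2136+581=17669,  q_5=8·125+34=1034
a_6=3:  p_6=3·17669+2136=55143,  q_6=3·1034+125=3227
a_7=1:  p_7=1·55143+17669=72812,  q_7=1·3227+1034=4261
a_8=2:  p_8=2·72812+55143=200767,  q_8=2·4261+3227=11749
a_9=11:  p_9=11·200767+72812=2281249,  q_9=11·11749+4261=133500
(x₁, y₁) = (2281249, 133500);  2281249² − 292·133500² = 1 ✓

2281249 133500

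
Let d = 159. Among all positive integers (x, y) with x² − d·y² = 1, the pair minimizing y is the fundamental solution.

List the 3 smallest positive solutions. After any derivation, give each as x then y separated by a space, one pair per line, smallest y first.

1324 105
3505951 278040
9283756924 736249815

[12; 1,1,1,1,3,1,1,1,1,24] for √159; ℓ=10 ⇒ convergent index 9
k=0  a_k=12  p_k/q_k = 12/1
k=1  a_k=1  p_k/q_k = 13/1
k=2  a_k=1  p_k/q_k = 25/2
k=3  a_k=1  p_k/q_k = 38/3
k=4  a_k=1  p_k/q_k = 63/5
k=5  a_k=3  p_k/q_k = 227/18
k=6  a_k=1  p_k/q_k = 290/23
k=7  a_k=1  p_k/q_k = 517/41
k=8  a_k=1  p_k/q_k = 807/64
k=9  a_k=1  p_k/q_k = 1324/105
→ (1324, 105).  Check: 1324²=1752976, 159·105²=1752975, difference 1.
n=2: (1324,105)∘(1324,105) = (1324·1324+159·105·105, 1324·105+105·1324) = (3505951,278040)
n=3: (3505951,278040)∘(1324,105) = (1324·3505951+159·105·278040, 1324·278040+105·3505951) = (9283756924,736249815)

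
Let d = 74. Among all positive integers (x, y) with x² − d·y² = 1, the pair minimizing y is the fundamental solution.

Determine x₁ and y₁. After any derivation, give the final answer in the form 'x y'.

3699 430

√74 = [8; 1,1,1,1,16, …], period ℓ=5 (odd) → k=9
i=0: a=8 ⇒ p=8, q=1
…
i=2: a=1 ⇒ p=17, q=2
i=3: a=1 ⇒ p=26, q=3
i=4: a=1 ⇒ p=43, q=5
i=5: a=16 ⇒ p=714, q=83
i=6: a=1 ⇒ p=757, q=88
i=7: a=1 ⇒ p=1471, q=171
i=8: a=1 ⇒ p=2228, q=259
i=9: a=1 ⇒ p=3699, q=430
→ (3699, 430).  Check: 3699²=13682601, 74·430²=13682600, difference 1.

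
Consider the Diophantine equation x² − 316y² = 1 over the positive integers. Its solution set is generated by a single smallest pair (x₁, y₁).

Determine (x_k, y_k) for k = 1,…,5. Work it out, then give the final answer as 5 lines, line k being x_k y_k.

12799 720
327628801 18430560
8386642035199 471785474160
214681262489395201 12076764549117120
5495410948816896319999 309141018456514563600

√316 → a₀=17, period (1,3,2,8,2,3,1,34); ℓ=8 even so k=7
k=0  a_k=17  p_k/q_k = 17/1
k=1  a_k=1  p_k/q_k = 18/1
…
k=3  a_k=2  p_k/q_k = 160/9
k=4  a_k=8  p_k/q_k = 1351/76
k=5  a_k=2  p_k/q_k = 2862/161
k=6  a_k=3  p_k/q_k = 9937/559
k=7  a_k=1  p_k/q_k = 12799/720
fundamental: x₁=12799, y₁=720  (since 163814401 − 316·518400 = 1)
k=2:  x_2 = 12799·12799+316·720·720 = 327628801,  y_2 = 12799·720+720·12799 = 18430560
k=3:  x_3 = 12799·327628801+316·720·18430560 = 8386642035199,  y_3 = 12799·18430560+720·327628801 = 471785474160
k=4:  x_4 = 12799·8386642035199+316·720·471785474160 = 214681262489395201,  y_4 = 12799·471785474160+720·8386642035199 = 12076764549117120
k=5:  x_5 = 12799·214681262489395201+316·720·12076764549117120 = 5495410948816896319999,  y_5 = 12799·12076764549117120+720·214681262489395201 = 309141018456514563600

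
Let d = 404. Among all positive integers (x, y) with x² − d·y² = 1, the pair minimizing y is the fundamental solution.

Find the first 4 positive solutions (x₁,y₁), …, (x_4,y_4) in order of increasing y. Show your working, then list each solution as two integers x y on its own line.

√404 = [20; 10,40, …], period ℓ=2 (even) → k=1
step 0: (20, 1)  from 20·(1,0) + (0,1)
step 1: (201, 10)  from 10·(20,1) + (1,0)
→ (201, 10).  Check: 201²=40401, 404·10²=40400, difference 1.
(201+10√404)^2 = 80801 + 4020√404
(201+10√404)^3 = 32481801 + 1616030√404
(201+10√404)^4 = 13057603201 + 649640040√404

201 10
80801 4020
32481801 1616030
13057603201 649640040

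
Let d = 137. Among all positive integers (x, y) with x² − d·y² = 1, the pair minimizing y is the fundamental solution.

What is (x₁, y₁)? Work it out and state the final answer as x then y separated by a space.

d=137: √d = [11; 1,2,2,1,1,2,2,1,22] (ℓ=9, odd), read p_17/q_17
k=0  a_k=11  p_k/q_k = 11/1
k=1  a_k=1  p_k/q_k = 12/1
k=2  a_k=2  p_k/q_k = 35/3
…
k=4  a_k=1  p_k/q_k = 117/10
k=5  a_k=1  p_k/q_k = 199/17
k=6  a_k=2  p_k/q_k = 515/44
…
k=8  a_k=1  p_k/q_k = 1744/149
k=9  a_k=22  p_k/q_k = 39597/3383
k=10  a_k=1  p_k/q_k = 41341/3532
…
k=12  a_k=2  p_k/q_k = 285899/24426
k=13  a_k=1  p_k/q_k = 408178/34873
k=14  a_k=1  p_k/q_k = 694077/59299
k=15  a_k=2  p_k/q_k = 1796332/153471
k=16  a_k=2  p_k/q_k = 4286741/366241
k=17  a_k=1  p_k/q_k = 6083073/519712
→ (6083073, 519712).  Check: 6083073²=37003777123329, 137·519712²=37003777123328, difference 1.

6083073 519712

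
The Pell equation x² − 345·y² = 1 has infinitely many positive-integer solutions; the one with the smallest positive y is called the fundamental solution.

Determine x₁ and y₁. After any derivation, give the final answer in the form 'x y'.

6761 364

d=345: √d = [18; 1,1,2,1,6,1,2,1,1,36] (ℓ=10, even), read p_9/q_9
step 0: (18, 1)  from 18·(1,0) + (0,1)
…
step 5: (873, 47)  from 6·(130,7) + (93,5)
…
step 8: (3882, 209)  from 1·(2879,155) + (1003,54)
step 9: (6761, 364)  from 1·(3882,209) + (2879,155)
→ (6761, 364).  Check: 6761²=45711121, 345·364²=45711120, difference 1.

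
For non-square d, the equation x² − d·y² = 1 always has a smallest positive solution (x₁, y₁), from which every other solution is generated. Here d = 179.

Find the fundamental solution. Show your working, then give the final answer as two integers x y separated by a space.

d=179: √d = [13; 2,1,1,1,3,…,1,2,26] (ℓ=14, even), read p_13/q_13
a_0=13:  p_0=13·1+0=13,  q_0=13·0+1=1
…
a_2=1:  p_2=1·27+13=40,  q_2=1·2+1=3
…
a_4=1:  p_4=1·67+40=107,  q_4=1·5+3=8
…
a_6=5:  p_6=5·388+107=2047,  q_6=5·29+8=153
…
a_9=3:  p_9=3·137042+26999=438125,  q_9=3·10243+2018=32747
a_10=1:  p_10=1·438125+137042=575167,  q_10=1·32747+10243=42990
a_11=1:  p_11=1·575167+438125=1013292,  q_11=1·42990+32747=75737
a_12=1:  p_12=1·1013292+575167=1588459,  q_12=1·75737+42990=118727
a_13=2:  p_13=2·1588459+1013292=4190210,  q_13=2·118727+75737=313191
(x₁, y₁) = (4190210, 313191);  4190210² − 179·313191² = 1 ✓

4190210 313191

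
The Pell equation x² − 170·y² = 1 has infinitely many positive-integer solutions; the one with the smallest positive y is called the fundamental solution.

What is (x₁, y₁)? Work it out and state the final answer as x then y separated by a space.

339 26

√170 = [13; 26, …], period ℓ=1 (odd) → k=1
i=0: a=13 ⇒ p=13, q=1
i=1: a=26 ⇒ p=339, q=26
(x₁, y₁) = (339, 26);  339² − 170·26² = 1 ✓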